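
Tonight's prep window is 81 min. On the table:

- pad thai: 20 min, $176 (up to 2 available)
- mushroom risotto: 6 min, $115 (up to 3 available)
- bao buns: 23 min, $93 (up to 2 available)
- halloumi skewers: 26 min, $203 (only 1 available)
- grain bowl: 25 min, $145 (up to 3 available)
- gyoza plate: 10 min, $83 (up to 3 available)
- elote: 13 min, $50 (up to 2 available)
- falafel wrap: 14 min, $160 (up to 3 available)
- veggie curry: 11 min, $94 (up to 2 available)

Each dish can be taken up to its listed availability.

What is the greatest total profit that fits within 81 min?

Greedy by ratio would take pad thai + 3×mushroom risotto + 3×falafel wrap: 80 min used, total 1001.
The 20 min tied up in pad thai is better spent on gyoza plate + veggie curry — total rises to 1002 (81 min).
That's the maximum — no swap from here does better than 1002.

1002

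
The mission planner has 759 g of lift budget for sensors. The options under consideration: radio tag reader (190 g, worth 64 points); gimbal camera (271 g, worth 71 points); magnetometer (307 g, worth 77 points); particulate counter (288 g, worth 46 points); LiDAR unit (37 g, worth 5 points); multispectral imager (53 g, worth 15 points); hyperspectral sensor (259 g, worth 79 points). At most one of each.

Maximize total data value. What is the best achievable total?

220

Taking the top-ratio sensors first gives radio tag reader + LiDAR unit + multispectral imager + hyperspectral sensor for 163 (539 g).
Dropping LiDAR unit and multispectral imager frees 90 g; slotting in magnetometer (307 g) lifts the total to 220 at 756 g.
Next best is radio tag reader + gimbal camera + LiDAR unit + hyperspectral sensor at 219 (757 g) — short by 1.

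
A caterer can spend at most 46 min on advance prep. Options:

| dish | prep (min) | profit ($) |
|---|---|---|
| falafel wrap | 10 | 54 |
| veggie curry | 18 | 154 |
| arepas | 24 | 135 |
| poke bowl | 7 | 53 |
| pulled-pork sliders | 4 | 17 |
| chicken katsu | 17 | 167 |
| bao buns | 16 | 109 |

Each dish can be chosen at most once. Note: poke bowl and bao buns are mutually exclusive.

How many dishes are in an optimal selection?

4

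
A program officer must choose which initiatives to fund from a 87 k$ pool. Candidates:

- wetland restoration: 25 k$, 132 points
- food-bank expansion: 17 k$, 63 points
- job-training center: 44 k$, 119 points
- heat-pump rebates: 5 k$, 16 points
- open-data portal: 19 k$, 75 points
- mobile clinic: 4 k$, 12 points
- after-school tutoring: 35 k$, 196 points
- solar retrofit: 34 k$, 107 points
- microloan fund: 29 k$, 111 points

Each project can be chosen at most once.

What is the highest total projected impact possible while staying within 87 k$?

419

By projected impact per k$: after-school tutoring 5.60, wetland restoration 5.28, open-data portal 3.95 lead.
Taking wetland restoration + heat-pump rebates + open-data portal + after-school tutoring: 84 k$ used, 419 in projected impact.
Wetland restoration + food-bank expansion + heat-pump rebates + mobile clinic + after-school tutoring (86 k$) also reaches 419 — a tie, but nothing goes higher.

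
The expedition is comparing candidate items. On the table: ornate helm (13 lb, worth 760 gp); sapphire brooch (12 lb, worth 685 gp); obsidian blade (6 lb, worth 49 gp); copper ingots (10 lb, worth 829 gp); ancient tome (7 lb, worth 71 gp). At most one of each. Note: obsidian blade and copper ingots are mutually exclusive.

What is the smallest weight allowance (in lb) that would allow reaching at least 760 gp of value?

10

Look for the lowest-weight combination reaching 760.
copper ingots reaches 829 using 10 lb.
Below 10 lb the best achievable stays under 760.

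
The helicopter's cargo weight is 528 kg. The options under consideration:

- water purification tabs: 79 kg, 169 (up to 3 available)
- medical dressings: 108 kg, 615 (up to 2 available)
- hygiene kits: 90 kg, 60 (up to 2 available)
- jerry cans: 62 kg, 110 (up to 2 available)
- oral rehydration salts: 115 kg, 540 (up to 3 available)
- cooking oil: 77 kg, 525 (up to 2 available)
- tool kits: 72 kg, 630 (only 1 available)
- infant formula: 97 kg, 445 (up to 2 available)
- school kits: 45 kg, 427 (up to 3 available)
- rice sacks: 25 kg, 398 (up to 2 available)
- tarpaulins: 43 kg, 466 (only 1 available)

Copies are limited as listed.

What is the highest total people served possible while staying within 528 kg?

Ranking by ratio (people served/kg): rice sacks 15.92, tarpaulins 10.84, school kits 9.49, tool kits 8.75.
A density-first pass picks jerry cans + 2×cooking oil + tool kits + 3×school kits + 2×rice sacks + tarpaulins — 4333 at 516 kg.
Dropping jerry cans and school kits frees 107 kg; slotting in medical dressings (108 kg) lifts the total to 4411 at 517 kg.

4411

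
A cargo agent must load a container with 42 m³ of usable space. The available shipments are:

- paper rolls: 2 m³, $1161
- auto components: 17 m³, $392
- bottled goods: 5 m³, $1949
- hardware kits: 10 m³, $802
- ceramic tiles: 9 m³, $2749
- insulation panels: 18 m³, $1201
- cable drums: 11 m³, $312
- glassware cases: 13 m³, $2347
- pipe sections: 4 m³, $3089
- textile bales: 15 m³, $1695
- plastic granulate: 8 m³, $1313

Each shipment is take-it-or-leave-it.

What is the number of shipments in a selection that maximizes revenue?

The maximum revenue within 42 m³ is 12608.
paper rolls + bottled goods + ceramic tiles + glassware cases + pipe sections + plastic granulate hits 12608 at 41 m³.
All optima have 6 shipments.

6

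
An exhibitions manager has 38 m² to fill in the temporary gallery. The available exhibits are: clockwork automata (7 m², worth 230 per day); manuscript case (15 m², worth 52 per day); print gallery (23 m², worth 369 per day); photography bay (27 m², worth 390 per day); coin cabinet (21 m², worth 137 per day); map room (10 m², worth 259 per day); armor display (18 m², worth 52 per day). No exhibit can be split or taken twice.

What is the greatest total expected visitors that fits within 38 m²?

649

Greedy by ratio would take clockwork automata + coin cabinet + map room: 38 m² used, total 626.
Dropping clockwork automata and coin cabinet frees 28 m²; slotting in photography bay (27 m²) lifts the total to 649 at 37 m².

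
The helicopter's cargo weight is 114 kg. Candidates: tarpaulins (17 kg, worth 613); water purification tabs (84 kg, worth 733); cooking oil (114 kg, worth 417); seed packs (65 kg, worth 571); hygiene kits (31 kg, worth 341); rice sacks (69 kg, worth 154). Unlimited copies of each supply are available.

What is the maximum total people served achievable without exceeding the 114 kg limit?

3678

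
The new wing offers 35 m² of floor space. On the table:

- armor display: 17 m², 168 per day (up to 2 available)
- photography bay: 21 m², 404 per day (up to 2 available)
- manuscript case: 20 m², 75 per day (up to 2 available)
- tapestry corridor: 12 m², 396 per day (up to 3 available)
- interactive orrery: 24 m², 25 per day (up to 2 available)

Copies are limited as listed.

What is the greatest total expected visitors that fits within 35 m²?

A density-first pass picks 2×tapestry corridor — 792 at 24 m².
The 12 m² tied up in tapestry corridor is better spent on photography bay — total rises to 800 (33 m²).
Every other selection either busts 35 m² or exceeds an availability limit or fails to beat 800.

800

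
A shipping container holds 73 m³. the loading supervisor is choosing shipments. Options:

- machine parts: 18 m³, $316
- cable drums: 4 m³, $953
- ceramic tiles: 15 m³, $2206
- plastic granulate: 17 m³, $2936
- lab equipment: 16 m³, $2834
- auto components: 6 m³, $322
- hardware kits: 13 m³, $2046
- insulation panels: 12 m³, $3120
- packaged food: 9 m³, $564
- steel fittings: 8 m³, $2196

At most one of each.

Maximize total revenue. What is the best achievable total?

Density check — steel fittings 274.50, insulation panels 260.00, cable drums 238.25 are the best per m³.
A density-first pass picks cable drums + plastic granulate + lab equipment + hardware kits + insulation panels + steel fittings — 14085 at 70 m³.
Replace hardware kits with ceramic tiles: the trade gains 160 net, giving 14245 at 72 m³.
An exhaustive check of the 1024 subsets confirms 14245.

14245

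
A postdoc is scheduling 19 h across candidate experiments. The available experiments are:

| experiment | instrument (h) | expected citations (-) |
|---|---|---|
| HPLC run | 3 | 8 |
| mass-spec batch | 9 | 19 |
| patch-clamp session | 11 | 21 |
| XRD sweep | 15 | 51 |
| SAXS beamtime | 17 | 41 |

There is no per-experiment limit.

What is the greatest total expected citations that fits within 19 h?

Density check — XRD sweep 3.40, HPLC run 2.67, SAXS beamtime 2.41 are the best per h.
The ratio ordering already packs tightly: HPLC run + XRD sweep, 18 h, 59.
The spare 1 h is too small for any remaining experiment, and no exchange beats 59.

59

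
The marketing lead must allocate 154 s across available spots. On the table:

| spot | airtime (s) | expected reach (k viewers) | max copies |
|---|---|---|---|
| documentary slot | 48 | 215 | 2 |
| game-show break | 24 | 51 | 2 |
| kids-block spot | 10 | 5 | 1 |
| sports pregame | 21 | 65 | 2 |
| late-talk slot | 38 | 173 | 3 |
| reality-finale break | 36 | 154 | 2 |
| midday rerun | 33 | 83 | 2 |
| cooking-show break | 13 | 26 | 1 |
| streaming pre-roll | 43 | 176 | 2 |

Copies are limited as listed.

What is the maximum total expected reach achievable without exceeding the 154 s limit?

673

Taking 3×late-talk slot + reality-finale break: 150 s used, 673 in expected reach.
No other feasible combination exceeds 673.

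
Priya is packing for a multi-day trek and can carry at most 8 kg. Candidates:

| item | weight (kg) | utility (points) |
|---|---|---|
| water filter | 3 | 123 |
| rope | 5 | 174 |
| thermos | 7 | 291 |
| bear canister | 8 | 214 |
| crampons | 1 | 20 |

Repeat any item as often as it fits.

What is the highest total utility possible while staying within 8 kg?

The ratio ordering already packs tightly: thermos + crampons, 8 kg, 311.
Nothing else within 8 kg beats 311.

311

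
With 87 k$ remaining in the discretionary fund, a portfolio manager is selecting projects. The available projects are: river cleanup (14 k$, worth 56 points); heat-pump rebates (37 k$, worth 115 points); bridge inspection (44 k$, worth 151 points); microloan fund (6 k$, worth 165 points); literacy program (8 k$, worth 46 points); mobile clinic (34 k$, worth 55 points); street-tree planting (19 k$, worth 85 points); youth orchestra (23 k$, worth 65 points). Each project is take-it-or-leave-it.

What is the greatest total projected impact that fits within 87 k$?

River cleanup + heat-pump rebates + microloan fund + literacy program + street-tree planting uses 84 of the 87 k$ and totals 467.

467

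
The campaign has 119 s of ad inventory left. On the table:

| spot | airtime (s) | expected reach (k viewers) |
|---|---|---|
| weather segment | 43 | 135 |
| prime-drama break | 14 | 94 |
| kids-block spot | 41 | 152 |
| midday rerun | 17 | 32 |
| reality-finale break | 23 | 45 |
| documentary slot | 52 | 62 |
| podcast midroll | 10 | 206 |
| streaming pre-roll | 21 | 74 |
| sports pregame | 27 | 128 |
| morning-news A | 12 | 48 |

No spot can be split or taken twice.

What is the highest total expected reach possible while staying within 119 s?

654

A density-first pass picks prime-drama break + kids-block spot + podcast midroll + sports pregame + morning-news A — 628 at 104 s.
The 12 s tied up in morning-news A is better spent on streaming pre-roll — total rises to 654 (113 s).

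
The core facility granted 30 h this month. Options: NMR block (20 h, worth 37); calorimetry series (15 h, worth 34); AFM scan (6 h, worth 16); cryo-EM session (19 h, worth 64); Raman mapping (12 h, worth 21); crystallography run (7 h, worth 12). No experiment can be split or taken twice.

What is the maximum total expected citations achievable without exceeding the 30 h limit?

80

The ratio ordering already packs tightly: AFM scan + cryo-EM session, 25 h, 80.
The spare 5 h is too small for any remaining experiment, and no exchange beats 80.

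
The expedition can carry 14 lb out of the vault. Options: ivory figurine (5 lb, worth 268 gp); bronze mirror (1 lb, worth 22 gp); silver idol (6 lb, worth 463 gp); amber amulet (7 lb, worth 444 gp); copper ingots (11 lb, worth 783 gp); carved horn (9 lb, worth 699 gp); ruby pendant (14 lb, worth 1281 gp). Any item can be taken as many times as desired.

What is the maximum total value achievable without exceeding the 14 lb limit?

Density check — ruby pendant 91.50, carved horn 77.67, silver idol 77.17, copper ingots 71.18 are the best per lb.
The ratio ordering already packs tightly: ruby pendant, 14 lb, 1281.
No other feasible combination exceeds 1281.

1281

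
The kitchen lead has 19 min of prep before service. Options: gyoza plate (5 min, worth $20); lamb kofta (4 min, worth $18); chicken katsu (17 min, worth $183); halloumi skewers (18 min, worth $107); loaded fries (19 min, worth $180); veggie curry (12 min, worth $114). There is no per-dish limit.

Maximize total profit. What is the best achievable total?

183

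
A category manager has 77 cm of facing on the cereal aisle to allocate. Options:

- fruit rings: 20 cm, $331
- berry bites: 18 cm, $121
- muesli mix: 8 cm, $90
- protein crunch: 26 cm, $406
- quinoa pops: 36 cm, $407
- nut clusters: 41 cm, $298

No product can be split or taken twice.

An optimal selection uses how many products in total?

4

Optimal total is 948.
For example fruit rings + berry bites + muesli mix + protein crunch achieves it, using 72 cm.
All optima have 4 products.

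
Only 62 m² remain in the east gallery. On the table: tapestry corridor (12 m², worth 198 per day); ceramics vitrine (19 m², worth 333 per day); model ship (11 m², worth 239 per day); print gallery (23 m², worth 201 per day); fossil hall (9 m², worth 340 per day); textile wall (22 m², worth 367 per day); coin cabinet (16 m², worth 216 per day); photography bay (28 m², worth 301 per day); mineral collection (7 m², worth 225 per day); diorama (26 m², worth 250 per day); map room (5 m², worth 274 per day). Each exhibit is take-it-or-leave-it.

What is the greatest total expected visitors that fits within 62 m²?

Greedy by ratio would take ceramics vitrine + model ship + fossil hall + mineral collection + map room: 51 m² used, total 1411.
Replace model ship with textile wall: the trade gains 128 net, giving 1539 at 62 m².

1539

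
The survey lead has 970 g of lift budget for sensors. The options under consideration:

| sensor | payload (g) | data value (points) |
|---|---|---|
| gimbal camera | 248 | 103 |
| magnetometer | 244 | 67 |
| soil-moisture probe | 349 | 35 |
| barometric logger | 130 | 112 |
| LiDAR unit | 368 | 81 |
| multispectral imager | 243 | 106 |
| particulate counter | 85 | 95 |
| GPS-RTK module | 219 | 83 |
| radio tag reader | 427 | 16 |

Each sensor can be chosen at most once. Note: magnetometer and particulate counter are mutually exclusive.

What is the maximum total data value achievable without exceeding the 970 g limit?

499

Density check — particulate counter 1.12, barometric logger 0.86, multispectral imager 0.44 are the best per g.
Best packing: gimbal camera + barometric logger + multispectral imager + particulate counter + GPS-RTK module — 925 g, 499 total.
That's the maximum — no feasible swap from here does better than 499.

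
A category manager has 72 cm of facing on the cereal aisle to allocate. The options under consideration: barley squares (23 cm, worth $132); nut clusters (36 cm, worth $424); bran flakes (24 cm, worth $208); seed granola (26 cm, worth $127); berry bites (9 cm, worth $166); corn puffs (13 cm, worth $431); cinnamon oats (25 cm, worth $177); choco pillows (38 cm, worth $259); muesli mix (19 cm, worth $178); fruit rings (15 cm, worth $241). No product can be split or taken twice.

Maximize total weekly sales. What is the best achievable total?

1096

The ratio heuristic lands on berry bites + corn puffs + muesli mix + fruit rings (1016) but leaves 16 cm idle.
The 28 cm tied up in berry bites and muesli mix is better spent on nut clusters — total rises to 1096 (64 cm).
Next best is bran flakes + corn puffs + muesli mix + fruit rings at 1058 (71 cm) — short by 38.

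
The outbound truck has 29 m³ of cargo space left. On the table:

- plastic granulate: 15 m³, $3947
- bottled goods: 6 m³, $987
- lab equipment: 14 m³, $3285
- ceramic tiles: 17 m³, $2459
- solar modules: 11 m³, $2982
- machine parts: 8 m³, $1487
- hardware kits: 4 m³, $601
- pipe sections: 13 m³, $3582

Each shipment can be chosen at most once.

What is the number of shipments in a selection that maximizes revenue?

2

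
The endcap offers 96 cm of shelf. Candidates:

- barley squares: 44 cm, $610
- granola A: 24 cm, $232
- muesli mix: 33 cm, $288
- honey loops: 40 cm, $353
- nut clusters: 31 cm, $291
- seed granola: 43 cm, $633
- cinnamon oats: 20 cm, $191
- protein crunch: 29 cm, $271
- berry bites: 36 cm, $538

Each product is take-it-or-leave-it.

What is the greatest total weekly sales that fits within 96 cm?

1243

Density check — berry bites 14.94, seed granola 14.72, barley squares 13.86, granola A 9.67 are the best per cm.
Taking the top-ratio products first gives seed granola + berry bites for 1171 (79 cm).
Dropping berry bites frees 36 cm; slotting in barley squares (44 cm) lifts the total to 1243 at 87 cm.
The closest alternative, seed granola + berry bites, reaches only 1171.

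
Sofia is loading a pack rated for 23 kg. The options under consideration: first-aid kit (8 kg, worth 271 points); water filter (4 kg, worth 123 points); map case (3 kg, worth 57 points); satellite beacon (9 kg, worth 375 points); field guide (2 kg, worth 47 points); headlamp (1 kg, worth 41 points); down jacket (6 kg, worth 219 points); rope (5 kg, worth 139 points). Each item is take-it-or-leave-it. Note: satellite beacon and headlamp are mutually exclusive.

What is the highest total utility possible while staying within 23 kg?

865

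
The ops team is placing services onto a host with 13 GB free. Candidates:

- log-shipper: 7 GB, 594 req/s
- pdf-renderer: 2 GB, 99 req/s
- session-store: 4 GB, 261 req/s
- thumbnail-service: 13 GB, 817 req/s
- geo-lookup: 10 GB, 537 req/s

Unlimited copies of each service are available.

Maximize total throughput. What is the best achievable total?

954

Density check — log-shipper 84.86, session-store 65.25, thumbnail-service 62.85, geo-lookup 53.70 are the best per GB.
Taking log-shipper + pdf-renderer + session-store: 13 GB used, 954 in throughput.
Every other selection either busts 13 GB or fails to beat 954.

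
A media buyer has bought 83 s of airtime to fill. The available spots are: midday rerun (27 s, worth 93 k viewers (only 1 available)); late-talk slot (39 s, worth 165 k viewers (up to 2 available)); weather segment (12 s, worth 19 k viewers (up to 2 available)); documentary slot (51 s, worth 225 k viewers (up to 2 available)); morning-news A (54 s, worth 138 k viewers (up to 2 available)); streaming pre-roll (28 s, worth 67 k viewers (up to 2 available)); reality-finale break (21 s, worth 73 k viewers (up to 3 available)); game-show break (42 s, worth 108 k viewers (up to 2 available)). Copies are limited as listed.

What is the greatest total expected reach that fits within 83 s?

330

Taking the top-ratio spots first gives documentary slot + reality-finale break for 298 (72 s).
Replace documentary slot and reality-finale break with 2×late-talk slot: the trade gains 32 net, giving 330 at 78 s.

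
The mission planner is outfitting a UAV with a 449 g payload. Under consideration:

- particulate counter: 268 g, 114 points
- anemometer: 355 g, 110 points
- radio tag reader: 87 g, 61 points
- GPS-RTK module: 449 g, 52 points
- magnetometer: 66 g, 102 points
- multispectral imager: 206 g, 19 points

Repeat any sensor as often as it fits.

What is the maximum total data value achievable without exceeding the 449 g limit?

612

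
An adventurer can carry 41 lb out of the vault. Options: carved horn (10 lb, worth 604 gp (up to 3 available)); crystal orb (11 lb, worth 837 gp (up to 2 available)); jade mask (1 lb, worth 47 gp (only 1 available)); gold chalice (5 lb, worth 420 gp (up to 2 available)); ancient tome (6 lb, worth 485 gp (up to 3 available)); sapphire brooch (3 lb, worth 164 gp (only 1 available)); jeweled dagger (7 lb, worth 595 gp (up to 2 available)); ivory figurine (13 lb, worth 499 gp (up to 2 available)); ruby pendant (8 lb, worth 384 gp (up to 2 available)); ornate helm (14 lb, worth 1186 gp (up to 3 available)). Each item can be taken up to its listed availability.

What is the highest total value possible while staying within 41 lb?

Taking the top-ratio items first gives 2×gold chalice + sapphire brooch + 2×jeweled dagger + ornate helm for 3380 (41 lb).
But ancient tome + jeweled dagger + 2×ornate helm fits in 41 lb and reaches 3452.
That's the maximum — no swap from here does better than 3452.

3452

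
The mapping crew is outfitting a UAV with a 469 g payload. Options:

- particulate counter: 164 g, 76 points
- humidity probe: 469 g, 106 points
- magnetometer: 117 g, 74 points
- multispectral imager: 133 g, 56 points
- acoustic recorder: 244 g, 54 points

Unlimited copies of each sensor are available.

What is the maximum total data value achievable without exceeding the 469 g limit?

Taking 4×magnetometer: 468 g used, 296 in data value.
Every other selection either busts 469 g or fails to beat 296.

296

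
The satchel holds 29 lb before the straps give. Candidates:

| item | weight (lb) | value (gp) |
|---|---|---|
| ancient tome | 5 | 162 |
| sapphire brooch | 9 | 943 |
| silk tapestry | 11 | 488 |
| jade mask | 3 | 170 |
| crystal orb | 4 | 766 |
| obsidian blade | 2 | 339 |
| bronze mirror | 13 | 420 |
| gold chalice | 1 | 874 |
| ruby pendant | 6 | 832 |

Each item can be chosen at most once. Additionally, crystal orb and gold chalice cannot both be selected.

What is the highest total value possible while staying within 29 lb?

3476

Sapphire brooch + silk tapestry + obsidian blade + gold chalice + ruby pendant uses 29 of the 29 lb and totals 3476.
Runner-up ancient tome + sapphire brooch + jade mask + obsidian blade + gold chalice + ruby pendant tops out at 3320.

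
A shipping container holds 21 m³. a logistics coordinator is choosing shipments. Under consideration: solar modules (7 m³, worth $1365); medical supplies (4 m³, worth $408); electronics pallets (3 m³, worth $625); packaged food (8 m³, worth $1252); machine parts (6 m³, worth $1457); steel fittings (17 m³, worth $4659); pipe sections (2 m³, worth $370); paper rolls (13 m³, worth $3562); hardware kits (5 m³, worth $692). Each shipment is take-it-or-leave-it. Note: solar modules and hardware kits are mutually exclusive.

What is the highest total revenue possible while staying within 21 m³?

5389

A density-first pass picks electronics pallets + steel fittings — 5284 at 20 m³.
But machine parts + pipe sections + paper rolls fits in 21 m³ and reaches 5389.
Runner-up electronics pallets + steel fittings tops out at 5284.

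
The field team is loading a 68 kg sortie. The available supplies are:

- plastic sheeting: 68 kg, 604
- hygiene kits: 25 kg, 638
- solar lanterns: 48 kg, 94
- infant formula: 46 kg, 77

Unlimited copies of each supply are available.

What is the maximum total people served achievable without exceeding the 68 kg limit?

1276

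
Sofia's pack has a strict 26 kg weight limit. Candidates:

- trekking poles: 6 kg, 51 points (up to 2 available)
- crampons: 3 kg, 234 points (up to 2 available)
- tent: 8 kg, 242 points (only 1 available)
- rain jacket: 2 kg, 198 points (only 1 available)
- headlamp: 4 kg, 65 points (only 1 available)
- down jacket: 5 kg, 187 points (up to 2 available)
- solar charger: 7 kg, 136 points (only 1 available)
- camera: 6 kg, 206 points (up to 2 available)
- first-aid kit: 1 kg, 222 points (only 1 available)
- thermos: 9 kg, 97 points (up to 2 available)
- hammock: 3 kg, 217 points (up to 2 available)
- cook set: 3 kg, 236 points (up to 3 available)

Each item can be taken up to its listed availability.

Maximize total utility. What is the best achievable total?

2030

By utility per kg: first-aid kit 222.00, rain jacket 99.00, cook set 78.67, crampons 78.00 lead.
The ratio ordering already packs tightly: 2×crampons + rain jacket + first-aid kit + 2×hammock + 3×cook set, 24 kg, 2030.
No other feasible combination exceeds 2030.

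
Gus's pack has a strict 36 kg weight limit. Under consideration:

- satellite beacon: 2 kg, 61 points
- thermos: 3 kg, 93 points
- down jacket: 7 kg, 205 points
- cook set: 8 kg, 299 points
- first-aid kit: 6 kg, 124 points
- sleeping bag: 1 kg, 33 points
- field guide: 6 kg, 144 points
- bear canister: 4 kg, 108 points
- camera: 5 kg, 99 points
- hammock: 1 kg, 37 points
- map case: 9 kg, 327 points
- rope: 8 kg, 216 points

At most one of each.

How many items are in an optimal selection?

7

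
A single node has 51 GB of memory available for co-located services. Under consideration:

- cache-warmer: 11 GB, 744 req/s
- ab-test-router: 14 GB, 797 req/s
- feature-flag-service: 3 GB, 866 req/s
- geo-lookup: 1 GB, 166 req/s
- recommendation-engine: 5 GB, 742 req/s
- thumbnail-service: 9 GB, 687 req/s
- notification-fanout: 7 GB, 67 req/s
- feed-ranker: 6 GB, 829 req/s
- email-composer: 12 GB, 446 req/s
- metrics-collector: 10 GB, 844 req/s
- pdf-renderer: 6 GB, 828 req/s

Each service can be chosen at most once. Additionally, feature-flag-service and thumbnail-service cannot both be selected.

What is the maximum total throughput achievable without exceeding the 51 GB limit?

Taking cache-warmer + feature-flag-service + geo-lookup + recommendation-engine + notification-fanout + feed-ranker + metrics-collector + pdf-renderer: 49 GB used, 5086 in throughput.
Runner-up cache-warmer + ab-test-router + feature-flag-service + geo-lookup + feed-ranker + metrics-collector + pdf-renderer tops out at 5074.

5086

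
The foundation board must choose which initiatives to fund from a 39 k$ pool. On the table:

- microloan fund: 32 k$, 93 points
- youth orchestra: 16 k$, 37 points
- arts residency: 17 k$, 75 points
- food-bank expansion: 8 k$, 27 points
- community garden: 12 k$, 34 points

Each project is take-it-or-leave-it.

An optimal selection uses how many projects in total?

3

Best achievable projected impact is 136.
One optimal bundle: arts residency + food-bank expansion + community garden (37 k$).
All optima have 3 projects.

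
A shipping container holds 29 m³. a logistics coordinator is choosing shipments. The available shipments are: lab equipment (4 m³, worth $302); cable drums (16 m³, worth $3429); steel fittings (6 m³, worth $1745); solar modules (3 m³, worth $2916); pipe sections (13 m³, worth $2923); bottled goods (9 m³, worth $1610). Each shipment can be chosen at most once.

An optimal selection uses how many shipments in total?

Best achievable revenue is 8392.
One optimal bundle: lab equipment + cable drums + steel fittings + solar modules (29 m³).
All optima have 4 shipments.

4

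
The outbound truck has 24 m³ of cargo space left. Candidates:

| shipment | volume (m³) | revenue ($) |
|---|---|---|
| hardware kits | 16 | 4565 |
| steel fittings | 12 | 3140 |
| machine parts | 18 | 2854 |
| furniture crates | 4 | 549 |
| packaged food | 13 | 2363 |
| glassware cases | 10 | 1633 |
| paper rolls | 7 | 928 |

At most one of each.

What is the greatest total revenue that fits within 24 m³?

Greedy by ratio would take hardware kits + furniture crates: 20 m³ used, total 5114.
The 4 m³ tied up in furniture crates is better spent on paper rolls — total rises to 5493 (23 m³).

5493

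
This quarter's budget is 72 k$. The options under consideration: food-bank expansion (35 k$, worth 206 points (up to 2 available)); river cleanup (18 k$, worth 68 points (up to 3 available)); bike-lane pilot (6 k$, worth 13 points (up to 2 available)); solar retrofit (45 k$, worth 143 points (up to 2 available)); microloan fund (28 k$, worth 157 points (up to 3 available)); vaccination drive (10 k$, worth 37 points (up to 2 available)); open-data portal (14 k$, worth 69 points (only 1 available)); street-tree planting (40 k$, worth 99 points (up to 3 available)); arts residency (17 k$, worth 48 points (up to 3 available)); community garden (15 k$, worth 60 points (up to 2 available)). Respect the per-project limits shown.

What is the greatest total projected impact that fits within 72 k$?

2×food-bank expansion uses 70 of the 72 k$ and totals 412.
No other feasible combination exceeds 412.

412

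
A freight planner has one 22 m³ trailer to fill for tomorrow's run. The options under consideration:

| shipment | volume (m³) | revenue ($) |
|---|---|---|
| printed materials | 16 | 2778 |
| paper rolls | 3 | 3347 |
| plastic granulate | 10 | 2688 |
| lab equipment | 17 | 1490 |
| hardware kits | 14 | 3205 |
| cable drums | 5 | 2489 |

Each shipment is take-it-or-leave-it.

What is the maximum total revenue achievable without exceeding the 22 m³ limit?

Filling by ratio: paper rolls + plastic granulate + cable drums for 8524, with 4 m³ left unused.
The 10 m³ tied up in plastic granulate is better spent on hardware kits — total rises to 9041 (22 m³).
Nothing else within 22 m³ beats 9041.

9041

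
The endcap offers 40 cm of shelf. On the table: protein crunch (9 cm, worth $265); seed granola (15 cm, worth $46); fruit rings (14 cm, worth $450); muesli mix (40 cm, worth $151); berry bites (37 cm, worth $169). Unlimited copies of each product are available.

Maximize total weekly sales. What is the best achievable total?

1165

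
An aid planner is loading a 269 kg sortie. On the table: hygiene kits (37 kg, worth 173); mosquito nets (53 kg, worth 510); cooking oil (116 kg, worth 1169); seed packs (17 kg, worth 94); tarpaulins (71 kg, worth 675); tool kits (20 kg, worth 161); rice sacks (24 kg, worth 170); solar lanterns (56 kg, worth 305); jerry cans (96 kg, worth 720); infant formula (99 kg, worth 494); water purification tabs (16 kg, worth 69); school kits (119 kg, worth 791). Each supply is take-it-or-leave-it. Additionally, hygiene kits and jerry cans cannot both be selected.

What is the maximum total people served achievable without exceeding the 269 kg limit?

Greedy by ratio would take mosquito nets + cooking oil + tarpaulins + tool kits: 260 kg used, total 2515.
Dropping tool kits frees 20 kg; slotting in rice sacks (24 kg) lifts the total to 2524 at 264 kg.
No other feasible combination exceeds 2524.

2524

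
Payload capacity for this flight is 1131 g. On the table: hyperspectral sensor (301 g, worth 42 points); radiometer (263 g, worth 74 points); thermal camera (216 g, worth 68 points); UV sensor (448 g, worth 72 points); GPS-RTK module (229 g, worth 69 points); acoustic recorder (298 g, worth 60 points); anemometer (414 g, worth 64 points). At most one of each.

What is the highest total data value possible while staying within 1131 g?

275

Taking the top-ratio sensors first gives radiometer + thermal camera + GPS-RTK module + acoustic recorder for 271 (1006 g).
Replace acoustic recorder with anemometer: the trade gains 4 net, giving 275 at 1122 g.
An exhaustive check of the 128 subsets confirms 275.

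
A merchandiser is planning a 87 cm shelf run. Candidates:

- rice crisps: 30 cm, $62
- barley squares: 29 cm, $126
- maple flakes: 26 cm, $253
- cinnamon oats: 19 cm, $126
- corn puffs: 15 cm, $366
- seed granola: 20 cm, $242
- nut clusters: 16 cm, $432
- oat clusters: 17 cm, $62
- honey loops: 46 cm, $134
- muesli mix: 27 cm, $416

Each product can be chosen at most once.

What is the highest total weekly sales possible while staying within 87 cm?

Density check — nut clusters 27.00, corn puffs 24.40, muesli mix 15.41 are the best per cm.
Taking the top-ratio products first gives corn puffs + seed granola + nut clusters + muesli mix for 1456 (78 cm).
Replace seed granola with maple flakes: the trade gains 11 net, giving 1467 at 84 cm.

1467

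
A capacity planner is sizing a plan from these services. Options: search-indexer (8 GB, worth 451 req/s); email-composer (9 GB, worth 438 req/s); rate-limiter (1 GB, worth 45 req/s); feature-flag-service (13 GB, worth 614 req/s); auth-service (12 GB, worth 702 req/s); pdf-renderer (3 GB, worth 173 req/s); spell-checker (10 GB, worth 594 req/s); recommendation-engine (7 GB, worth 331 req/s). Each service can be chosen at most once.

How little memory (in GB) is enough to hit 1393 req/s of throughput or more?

Look for the lowest-memory combination reaching 1393.
auth-service + pdf-renderer + spell-checker reaches 1469 using 25 GB.
No combination under 25 GB hits 1393.

25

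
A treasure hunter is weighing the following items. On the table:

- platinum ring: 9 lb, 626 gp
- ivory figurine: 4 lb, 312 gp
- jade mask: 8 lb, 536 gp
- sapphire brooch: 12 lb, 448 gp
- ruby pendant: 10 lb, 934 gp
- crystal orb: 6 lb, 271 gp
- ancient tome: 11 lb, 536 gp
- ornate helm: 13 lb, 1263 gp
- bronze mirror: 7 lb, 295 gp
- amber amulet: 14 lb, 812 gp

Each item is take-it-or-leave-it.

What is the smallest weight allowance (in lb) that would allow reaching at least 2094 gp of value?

Look for the lowest-weight combination reaching 2094.
Taking ruby pendant + ornate helm gives 2197 (≥ 2094) for 23 lb.
No combination under 23 lb hits 2094.

23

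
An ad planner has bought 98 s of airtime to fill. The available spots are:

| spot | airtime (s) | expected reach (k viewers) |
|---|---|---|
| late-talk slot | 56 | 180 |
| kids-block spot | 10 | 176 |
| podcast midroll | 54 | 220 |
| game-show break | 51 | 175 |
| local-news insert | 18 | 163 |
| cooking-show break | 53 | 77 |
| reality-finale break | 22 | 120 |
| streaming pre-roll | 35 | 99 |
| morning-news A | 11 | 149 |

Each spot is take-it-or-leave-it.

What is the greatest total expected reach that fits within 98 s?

708

Ranking by ratio (expected reach/s): kids-block spot 17.60, morning-news A 13.55, local-news insert 9.06.
Taking the top-ratio spots first gives kids-block spot + local-news insert + reality-finale break + streaming pre-roll + morning-news A for 707 (96 s).
Dropping reality-finale break and streaming pre-roll frees 57 s; slotting in podcast midroll (54 s) lifts the total to 708 at 93 s.
The closest alternative, kids-block spot + local-news insert + reality-finale break + streaming pre-roll + morning-news A, reaches only 707.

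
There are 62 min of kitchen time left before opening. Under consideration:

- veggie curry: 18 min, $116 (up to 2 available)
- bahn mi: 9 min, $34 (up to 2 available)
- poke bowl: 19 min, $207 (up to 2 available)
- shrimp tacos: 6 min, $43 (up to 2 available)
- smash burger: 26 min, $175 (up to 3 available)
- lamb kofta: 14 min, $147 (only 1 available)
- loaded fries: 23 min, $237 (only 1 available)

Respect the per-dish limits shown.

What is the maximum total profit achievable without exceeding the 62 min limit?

651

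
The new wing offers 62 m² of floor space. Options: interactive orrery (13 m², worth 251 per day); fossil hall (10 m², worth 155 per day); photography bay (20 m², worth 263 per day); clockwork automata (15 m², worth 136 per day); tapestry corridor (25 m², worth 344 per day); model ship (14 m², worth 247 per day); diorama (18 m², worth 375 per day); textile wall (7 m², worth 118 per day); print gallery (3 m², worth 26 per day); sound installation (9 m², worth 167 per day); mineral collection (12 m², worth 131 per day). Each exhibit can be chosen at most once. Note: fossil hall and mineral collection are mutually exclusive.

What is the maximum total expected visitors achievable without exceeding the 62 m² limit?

1158

By expected visitors per m²: diorama 20.83, interactive orrery 19.31, sound installation 18.56 lead.
Interactive orrery + model ship + diorama + textile wall + sound installation uses 61 of the 62 m² and totals 1158.
An exhaustive check of the 2048 subsets confirms 1158.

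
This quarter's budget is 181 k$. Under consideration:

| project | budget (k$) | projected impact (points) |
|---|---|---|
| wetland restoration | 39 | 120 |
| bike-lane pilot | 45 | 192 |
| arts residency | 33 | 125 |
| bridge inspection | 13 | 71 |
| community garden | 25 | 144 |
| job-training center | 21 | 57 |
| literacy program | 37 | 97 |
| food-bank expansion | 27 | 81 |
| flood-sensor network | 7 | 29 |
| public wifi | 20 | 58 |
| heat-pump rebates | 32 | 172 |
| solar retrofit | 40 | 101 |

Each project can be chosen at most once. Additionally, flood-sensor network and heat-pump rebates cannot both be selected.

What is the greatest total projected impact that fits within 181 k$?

By projected impact per k$: community garden 5.76, bridge inspection 5.46, heat-pump rebates 5.38 lead.
Taking bike-lane pilot + arts residency + bridge inspection + community garden + food-bank expansion + heat-pump rebates: 175 k$ used, 785 in projected impact.
Runner-up wetland restoration + bike-lane pilot + bridge inspection + community garden + food-bank expansion + heat-pump rebates tops out at 780.

785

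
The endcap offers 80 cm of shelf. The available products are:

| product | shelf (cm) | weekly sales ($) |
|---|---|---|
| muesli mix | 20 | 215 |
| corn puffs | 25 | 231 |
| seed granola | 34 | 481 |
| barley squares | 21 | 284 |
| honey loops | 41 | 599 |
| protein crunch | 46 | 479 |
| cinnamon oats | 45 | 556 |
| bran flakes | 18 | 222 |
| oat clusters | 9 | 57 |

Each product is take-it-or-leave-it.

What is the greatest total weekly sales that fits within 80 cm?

1105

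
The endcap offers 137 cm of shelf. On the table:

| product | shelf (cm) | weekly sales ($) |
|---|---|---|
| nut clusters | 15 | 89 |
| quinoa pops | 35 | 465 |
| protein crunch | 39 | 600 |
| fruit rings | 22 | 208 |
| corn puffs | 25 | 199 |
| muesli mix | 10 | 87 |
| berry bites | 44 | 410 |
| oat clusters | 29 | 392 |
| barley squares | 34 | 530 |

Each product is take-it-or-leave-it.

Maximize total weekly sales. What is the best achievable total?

1987

Best packing: quinoa pops + protein crunch + oat clusters + barley squares — 137 cm, 1987 total.
Runner-up protein crunch + fruit rings + muesli mix + oat clusters + barley squares tops out at 1817.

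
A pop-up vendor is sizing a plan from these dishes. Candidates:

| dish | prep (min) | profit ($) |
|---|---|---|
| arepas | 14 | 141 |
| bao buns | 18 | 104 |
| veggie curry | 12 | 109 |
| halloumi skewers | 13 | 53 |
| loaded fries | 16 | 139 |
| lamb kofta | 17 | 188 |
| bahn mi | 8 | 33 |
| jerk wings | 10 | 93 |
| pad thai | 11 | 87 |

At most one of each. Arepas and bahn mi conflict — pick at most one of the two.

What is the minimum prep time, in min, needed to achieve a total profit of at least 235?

Look for the lowest-prep combination reaching 235.
arepas + veggie curry reaches 250 using 26 min.
Below 26 min the best achievable stays under 235.

26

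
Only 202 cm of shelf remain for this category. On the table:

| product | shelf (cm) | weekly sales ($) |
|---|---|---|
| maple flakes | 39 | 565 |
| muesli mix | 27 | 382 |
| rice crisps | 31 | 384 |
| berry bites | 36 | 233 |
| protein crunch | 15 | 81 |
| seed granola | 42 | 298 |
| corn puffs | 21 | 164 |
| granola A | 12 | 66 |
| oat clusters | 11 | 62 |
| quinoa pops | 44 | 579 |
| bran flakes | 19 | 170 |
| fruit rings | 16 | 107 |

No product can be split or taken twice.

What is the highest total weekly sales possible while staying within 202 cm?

2378

The ratio heuristic lands on maple flakes + muesli mix + rice crisps + corn puffs + quinoa pops + bran flakes + fruit rings (2351) but leaves 5 cm idle.
Replace corn puffs and fruit rings with seed granola: the trade gains 27 net, giving 2378 at 202 cm.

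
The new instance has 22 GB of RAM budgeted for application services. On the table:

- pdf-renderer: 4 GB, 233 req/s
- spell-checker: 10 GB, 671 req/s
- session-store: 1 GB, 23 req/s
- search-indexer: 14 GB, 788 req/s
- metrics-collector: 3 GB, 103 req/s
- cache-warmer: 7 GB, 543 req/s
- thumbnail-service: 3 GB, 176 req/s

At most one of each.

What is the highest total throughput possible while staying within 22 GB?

1470

The ratio heuristic lands on spell-checker + session-store + cache-warmer + thumbnail-service (1413) but leaves 1 GB idle.
Dropping thumbnail-service frees 3 GB; slotting in pdf-renderer (4 GB) lifts the total to 1470 at 22 GB.
Next best is pdf-renderer + spell-checker + cache-warmer at 1447 (21 GB) — short by 23.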